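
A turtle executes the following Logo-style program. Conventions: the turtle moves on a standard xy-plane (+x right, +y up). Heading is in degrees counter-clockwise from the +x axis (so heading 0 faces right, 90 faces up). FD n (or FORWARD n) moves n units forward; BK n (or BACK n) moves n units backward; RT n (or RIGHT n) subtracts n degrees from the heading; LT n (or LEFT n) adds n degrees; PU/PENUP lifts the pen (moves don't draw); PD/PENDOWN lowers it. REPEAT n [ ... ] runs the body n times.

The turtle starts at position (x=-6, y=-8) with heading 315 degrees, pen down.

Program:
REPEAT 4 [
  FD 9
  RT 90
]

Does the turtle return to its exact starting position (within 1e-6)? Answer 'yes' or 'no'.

Answer: yes

Derivation:
Executing turtle program step by step:
Start: pos=(-6,-8), heading=315, pen down
REPEAT 4 [
  -- iteration 1/4 --
  FD 9: (-6,-8) -> (0.364,-14.364) [heading=315, draw]
  RT 90: heading 315 -> 225
  -- iteration 2/4 --
  FD 9: (0.364,-14.364) -> (-6,-20.728) [heading=225, draw]
  RT 90: heading 225 -> 135
  -- iteration 3/4 --
  FD 9: (-6,-20.728) -> (-12.364,-14.364) [heading=135, draw]
  RT 90: heading 135 -> 45
  -- iteration 4/4 --
  FD 9: (-12.364,-14.364) -> (-6,-8) [heading=45, draw]
  RT 90: heading 45 -> 315
]
Final: pos=(-6,-8), heading=315, 4 segment(s) drawn

Start position: (-6, -8)
Final position: (-6, -8)
Distance = 0; < 1e-6 -> CLOSED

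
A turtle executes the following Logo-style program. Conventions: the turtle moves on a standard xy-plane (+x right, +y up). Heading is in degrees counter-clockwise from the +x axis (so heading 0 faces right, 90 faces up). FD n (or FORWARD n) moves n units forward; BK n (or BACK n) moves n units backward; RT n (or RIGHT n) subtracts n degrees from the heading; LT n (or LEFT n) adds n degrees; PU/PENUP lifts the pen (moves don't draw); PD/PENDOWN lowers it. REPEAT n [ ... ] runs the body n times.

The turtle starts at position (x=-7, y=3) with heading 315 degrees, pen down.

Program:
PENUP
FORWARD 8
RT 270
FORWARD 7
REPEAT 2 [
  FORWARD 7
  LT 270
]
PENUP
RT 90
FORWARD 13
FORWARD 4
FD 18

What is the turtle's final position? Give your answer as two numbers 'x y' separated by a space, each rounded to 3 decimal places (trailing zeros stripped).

Executing turtle program step by step:
Start: pos=(-7,3), heading=315, pen down
PU: pen up
FD 8: (-7,3) -> (-1.343,-2.657) [heading=315, move]
RT 270: heading 315 -> 45
FD 7: (-1.343,-2.657) -> (3.607,2.293) [heading=45, move]
REPEAT 2 [
  -- iteration 1/2 --
  FD 7: (3.607,2.293) -> (8.556,7.243) [heading=45, move]
  LT 270: heading 45 -> 315
  -- iteration 2/2 --
  FD 7: (8.556,7.243) -> (13.506,2.293) [heading=315, move]
  LT 270: heading 315 -> 225
]
PU: pen up
RT 90: heading 225 -> 135
FD 13: (13.506,2.293) -> (4.314,11.485) [heading=135, move]
FD 4: (4.314,11.485) -> (1.485,14.314) [heading=135, move]
FD 18: (1.485,14.314) -> (-11.243,27.042) [heading=135, move]
Final: pos=(-11.243,27.042), heading=135, 0 segment(s) drawn

Answer: -11.243 27.042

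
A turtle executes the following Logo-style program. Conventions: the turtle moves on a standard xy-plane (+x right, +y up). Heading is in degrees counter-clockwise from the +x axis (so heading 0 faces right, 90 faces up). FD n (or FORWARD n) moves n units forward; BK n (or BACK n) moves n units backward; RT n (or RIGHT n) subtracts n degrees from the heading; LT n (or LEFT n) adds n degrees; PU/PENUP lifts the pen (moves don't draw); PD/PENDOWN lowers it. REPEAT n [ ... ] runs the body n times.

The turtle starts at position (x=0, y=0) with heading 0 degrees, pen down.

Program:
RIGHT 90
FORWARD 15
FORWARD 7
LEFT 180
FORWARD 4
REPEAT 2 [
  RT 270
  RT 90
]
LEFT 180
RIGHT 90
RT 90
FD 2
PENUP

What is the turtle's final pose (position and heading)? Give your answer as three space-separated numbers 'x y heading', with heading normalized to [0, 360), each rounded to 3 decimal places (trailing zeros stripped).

Executing turtle program step by step:
Start: pos=(0,0), heading=0, pen down
RT 90: heading 0 -> 270
FD 15: (0,0) -> (0,-15) [heading=270, draw]
FD 7: (0,-15) -> (0,-22) [heading=270, draw]
LT 180: heading 270 -> 90
FD 4: (0,-22) -> (0,-18) [heading=90, draw]
REPEAT 2 [
  -- iteration 1/2 --
  RT 270: heading 90 -> 180
  RT 90: heading 180 -> 90
  -- iteration 2/2 --
  RT 270: heading 90 -> 180
  RT 90: heading 180 -> 90
]
LT 180: heading 90 -> 270
RT 90: heading 270 -> 180
RT 90: heading 180 -> 90
FD 2: (0,-18) -> (0,-16) [heading=90, draw]
PU: pen up
Final: pos=(0,-16), heading=90, 4 segment(s) drawn

Answer: 0 -16 90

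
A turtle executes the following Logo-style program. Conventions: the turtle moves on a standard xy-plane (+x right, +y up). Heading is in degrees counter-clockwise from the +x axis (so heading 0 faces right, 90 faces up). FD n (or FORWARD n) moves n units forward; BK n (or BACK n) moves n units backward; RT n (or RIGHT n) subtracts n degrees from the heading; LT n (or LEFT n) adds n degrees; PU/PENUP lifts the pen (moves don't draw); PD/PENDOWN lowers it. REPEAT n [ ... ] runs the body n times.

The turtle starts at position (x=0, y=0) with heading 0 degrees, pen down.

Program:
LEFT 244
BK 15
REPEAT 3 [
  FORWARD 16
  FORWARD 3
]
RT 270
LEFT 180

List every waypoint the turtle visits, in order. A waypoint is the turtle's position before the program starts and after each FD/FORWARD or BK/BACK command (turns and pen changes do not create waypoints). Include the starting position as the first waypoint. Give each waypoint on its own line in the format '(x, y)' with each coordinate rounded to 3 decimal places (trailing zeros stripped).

Answer: (0, 0)
(6.576, 13.482)
(-0.438, -0.899)
(-1.753, -3.595)
(-8.767, -17.976)
(-10.083, -20.672)
(-17.096, -35.053)
(-18.412, -37.749)

Derivation:
Executing turtle program step by step:
Start: pos=(0,0), heading=0, pen down
LT 244: heading 0 -> 244
BK 15: (0,0) -> (6.576,13.482) [heading=244, draw]
REPEAT 3 [
  -- iteration 1/3 --
  FD 16: (6.576,13.482) -> (-0.438,-0.899) [heading=244, draw]
  FD 3: (-0.438,-0.899) -> (-1.753,-3.595) [heading=244, draw]
  -- iteration 2/3 --
  FD 16: (-1.753,-3.595) -> (-8.767,-17.976) [heading=244, draw]
  FD 3: (-8.767,-17.976) -> (-10.083,-20.672) [heading=244, draw]
  -- iteration 3/3 --
  FD 16: (-10.083,-20.672) -> (-17.096,-35.053) [heading=244, draw]
  FD 3: (-17.096,-35.053) -> (-18.412,-37.749) [heading=244, draw]
]
RT 270: heading 244 -> 334
LT 180: heading 334 -> 154
Final: pos=(-18.412,-37.749), heading=154, 7 segment(s) drawn
Waypoints (8 total):
(0, 0)
(6.576, 13.482)
(-0.438, -0.899)
(-1.753, -3.595)
(-8.767, -17.976)
(-10.083, -20.672)
(-17.096, -35.053)
(-18.412, -37.749)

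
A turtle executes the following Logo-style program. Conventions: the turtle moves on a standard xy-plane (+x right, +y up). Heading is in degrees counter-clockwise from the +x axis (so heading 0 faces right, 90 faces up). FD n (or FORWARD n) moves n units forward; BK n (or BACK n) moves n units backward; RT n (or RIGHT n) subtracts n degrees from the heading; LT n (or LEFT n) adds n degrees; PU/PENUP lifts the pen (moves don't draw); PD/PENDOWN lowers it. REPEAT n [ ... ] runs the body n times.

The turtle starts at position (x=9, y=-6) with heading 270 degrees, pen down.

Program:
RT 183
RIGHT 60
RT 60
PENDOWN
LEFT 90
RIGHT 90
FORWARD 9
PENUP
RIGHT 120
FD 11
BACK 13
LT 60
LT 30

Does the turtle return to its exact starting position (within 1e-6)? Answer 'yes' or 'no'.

Answer: no

Derivation:
Executing turtle program step by step:
Start: pos=(9,-6), heading=270, pen down
RT 183: heading 270 -> 87
RT 60: heading 87 -> 27
RT 60: heading 27 -> 327
PD: pen down
LT 90: heading 327 -> 57
RT 90: heading 57 -> 327
FD 9: (9,-6) -> (16.548,-10.902) [heading=327, draw]
PU: pen up
RT 120: heading 327 -> 207
FD 11: (16.548,-10.902) -> (6.747,-15.896) [heading=207, move]
BK 13: (6.747,-15.896) -> (18.33,-9.994) [heading=207, move]
LT 60: heading 207 -> 267
LT 30: heading 267 -> 297
Final: pos=(18.33,-9.994), heading=297, 1 segment(s) drawn

Start position: (9, -6)
Final position: (18.33, -9.994)
Distance = 10.149; >= 1e-6 -> NOT closed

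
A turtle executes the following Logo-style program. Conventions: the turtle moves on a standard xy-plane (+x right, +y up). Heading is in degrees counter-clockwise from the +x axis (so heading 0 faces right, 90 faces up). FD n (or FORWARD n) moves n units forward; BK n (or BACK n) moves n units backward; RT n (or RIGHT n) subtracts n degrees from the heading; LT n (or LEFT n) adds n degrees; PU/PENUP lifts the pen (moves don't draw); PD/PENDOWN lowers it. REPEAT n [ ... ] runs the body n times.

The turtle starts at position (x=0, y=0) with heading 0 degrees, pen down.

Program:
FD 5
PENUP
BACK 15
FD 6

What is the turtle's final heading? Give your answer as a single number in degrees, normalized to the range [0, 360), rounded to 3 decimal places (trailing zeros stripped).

Answer: 0

Derivation:
Executing turtle program step by step:
Start: pos=(0,0), heading=0, pen down
FD 5: (0,0) -> (5,0) [heading=0, draw]
PU: pen up
BK 15: (5,0) -> (-10,0) [heading=0, move]
FD 6: (-10,0) -> (-4,0) [heading=0, move]
Final: pos=(-4,0), heading=0, 1 segment(s) drawn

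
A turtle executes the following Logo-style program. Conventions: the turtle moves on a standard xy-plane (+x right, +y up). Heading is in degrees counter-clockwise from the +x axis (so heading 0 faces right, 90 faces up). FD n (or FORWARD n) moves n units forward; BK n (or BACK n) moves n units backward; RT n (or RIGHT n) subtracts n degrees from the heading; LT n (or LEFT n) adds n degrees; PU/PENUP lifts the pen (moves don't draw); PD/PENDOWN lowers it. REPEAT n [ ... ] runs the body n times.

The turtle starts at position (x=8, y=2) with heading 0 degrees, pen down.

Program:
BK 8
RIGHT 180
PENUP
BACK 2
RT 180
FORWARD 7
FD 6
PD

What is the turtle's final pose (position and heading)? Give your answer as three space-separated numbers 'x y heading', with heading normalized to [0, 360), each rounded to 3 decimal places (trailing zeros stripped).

Answer: 15 2 0

Derivation:
Executing turtle program step by step:
Start: pos=(8,2), heading=0, pen down
BK 8: (8,2) -> (0,2) [heading=0, draw]
RT 180: heading 0 -> 180
PU: pen up
BK 2: (0,2) -> (2,2) [heading=180, move]
RT 180: heading 180 -> 0
FD 7: (2,2) -> (9,2) [heading=0, move]
FD 6: (9,2) -> (15,2) [heading=0, move]
PD: pen down
Final: pos=(15,2), heading=0, 1 segment(s) drawn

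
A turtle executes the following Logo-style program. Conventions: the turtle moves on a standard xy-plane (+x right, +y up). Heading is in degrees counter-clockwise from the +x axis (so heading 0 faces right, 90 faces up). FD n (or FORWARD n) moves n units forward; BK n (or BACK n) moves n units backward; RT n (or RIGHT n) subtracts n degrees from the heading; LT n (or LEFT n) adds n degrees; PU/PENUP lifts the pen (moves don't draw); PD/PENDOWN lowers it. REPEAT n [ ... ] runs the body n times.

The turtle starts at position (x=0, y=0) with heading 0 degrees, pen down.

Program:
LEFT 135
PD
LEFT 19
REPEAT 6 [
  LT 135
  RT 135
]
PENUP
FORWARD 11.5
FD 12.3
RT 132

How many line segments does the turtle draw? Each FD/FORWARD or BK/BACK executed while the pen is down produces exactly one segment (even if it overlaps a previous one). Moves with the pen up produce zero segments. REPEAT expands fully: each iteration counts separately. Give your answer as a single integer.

Answer: 0

Derivation:
Executing turtle program step by step:
Start: pos=(0,0), heading=0, pen down
LT 135: heading 0 -> 135
PD: pen down
LT 19: heading 135 -> 154
REPEAT 6 [
  -- iteration 1/6 --
  LT 135: heading 154 -> 289
  RT 135: heading 289 -> 154
  -- iteration 2/6 --
  LT 135: heading 154 -> 289
  RT 135: heading 289 -> 154
  -- iteration 3/6 --
  LT 135: heading 154 -> 289
  RT 135: heading 289 -> 154
  -- iteration 4/6 --
  LT 135: heading 154 -> 289
  RT 135: heading 289 -> 154
  -- iteration 5/6 --
  LT 135: heading 154 -> 289
  RT 135: heading 289 -> 154
  -- iteration 6/6 --
  LT 135: heading 154 -> 289
  RT 135: heading 289 -> 154
]
PU: pen up
FD 11.5: (0,0) -> (-10.336,5.041) [heading=154, move]
FD 12.3: (-10.336,5.041) -> (-21.391,10.433) [heading=154, move]
RT 132: heading 154 -> 22
Final: pos=(-21.391,10.433), heading=22, 0 segment(s) drawn
Segments drawn: 0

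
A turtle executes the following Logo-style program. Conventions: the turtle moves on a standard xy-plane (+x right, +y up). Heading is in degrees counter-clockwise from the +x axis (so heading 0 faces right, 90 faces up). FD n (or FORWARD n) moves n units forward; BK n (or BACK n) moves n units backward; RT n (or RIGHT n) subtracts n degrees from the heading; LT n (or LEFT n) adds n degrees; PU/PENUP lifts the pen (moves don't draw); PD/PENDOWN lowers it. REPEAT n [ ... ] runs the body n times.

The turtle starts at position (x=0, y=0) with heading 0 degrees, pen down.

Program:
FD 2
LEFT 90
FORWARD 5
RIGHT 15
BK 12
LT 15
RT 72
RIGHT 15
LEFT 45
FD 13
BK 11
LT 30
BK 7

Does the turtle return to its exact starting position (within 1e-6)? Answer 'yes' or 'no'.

Answer: no

Derivation:
Executing turtle program step by step:
Start: pos=(0,0), heading=0, pen down
FD 2: (0,0) -> (2,0) [heading=0, draw]
LT 90: heading 0 -> 90
FD 5: (2,0) -> (2,5) [heading=90, draw]
RT 15: heading 90 -> 75
BK 12: (2,5) -> (-1.106,-6.591) [heading=75, draw]
LT 15: heading 75 -> 90
RT 72: heading 90 -> 18
RT 15: heading 18 -> 3
LT 45: heading 3 -> 48
FD 13: (-1.106,-6.591) -> (7.593,3.07) [heading=48, draw]
BK 11: (7.593,3.07) -> (0.232,-5.105) [heading=48, draw]
LT 30: heading 48 -> 78
BK 7: (0.232,-5.105) -> (-1.223,-11.952) [heading=78, draw]
Final: pos=(-1.223,-11.952), heading=78, 6 segment(s) drawn

Start position: (0, 0)
Final position: (-1.223, -11.952)
Distance = 12.014; >= 1e-6 -> NOT closed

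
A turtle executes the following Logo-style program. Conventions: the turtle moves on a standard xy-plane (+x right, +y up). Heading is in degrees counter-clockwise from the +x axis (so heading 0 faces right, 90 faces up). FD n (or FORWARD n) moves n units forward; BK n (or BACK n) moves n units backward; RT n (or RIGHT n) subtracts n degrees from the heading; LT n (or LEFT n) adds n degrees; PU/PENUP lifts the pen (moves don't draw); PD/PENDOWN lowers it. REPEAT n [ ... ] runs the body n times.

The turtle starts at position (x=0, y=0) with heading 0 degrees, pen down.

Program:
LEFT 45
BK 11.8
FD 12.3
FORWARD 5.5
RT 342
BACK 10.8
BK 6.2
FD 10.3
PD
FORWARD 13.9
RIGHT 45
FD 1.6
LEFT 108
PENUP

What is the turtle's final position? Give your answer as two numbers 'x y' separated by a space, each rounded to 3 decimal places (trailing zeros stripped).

Executing turtle program step by step:
Start: pos=(0,0), heading=0, pen down
LT 45: heading 0 -> 45
BK 11.8: (0,0) -> (-8.344,-8.344) [heading=45, draw]
FD 12.3: (-8.344,-8.344) -> (0.354,0.354) [heading=45, draw]
FD 5.5: (0.354,0.354) -> (4.243,4.243) [heading=45, draw]
RT 342: heading 45 -> 63
BK 10.8: (4.243,4.243) -> (-0.66,-5.38) [heading=63, draw]
BK 6.2: (-0.66,-5.38) -> (-3.475,-10.904) [heading=63, draw]
FD 10.3: (-3.475,-10.904) -> (1.201,-1.727) [heading=63, draw]
PD: pen down
FD 13.9: (1.201,-1.727) -> (7.511,10.658) [heading=63, draw]
RT 45: heading 63 -> 18
FD 1.6: (7.511,10.658) -> (9.033,11.152) [heading=18, draw]
LT 108: heading 18 -> 126
PU: pen up
Final: pos=(9.033,11.152), heading=126, 8 segment(s) drawn

Answer: 9.033 11.152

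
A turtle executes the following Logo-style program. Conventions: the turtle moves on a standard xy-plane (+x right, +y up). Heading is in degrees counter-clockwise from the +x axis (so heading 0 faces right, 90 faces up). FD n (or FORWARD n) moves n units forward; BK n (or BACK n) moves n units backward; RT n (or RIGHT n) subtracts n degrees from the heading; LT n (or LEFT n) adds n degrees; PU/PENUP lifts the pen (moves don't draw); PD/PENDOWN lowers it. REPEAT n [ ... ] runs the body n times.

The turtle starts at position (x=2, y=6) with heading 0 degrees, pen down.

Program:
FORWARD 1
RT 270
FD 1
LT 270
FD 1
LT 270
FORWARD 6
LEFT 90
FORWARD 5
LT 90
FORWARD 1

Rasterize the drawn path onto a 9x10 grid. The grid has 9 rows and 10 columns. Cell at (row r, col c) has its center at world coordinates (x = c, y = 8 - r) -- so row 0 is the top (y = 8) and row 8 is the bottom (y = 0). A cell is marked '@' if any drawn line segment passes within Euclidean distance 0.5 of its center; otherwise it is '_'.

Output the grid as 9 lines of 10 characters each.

Segment 0: (2,6) -> (3,6)
Segment 1: (3,6) -> (3,7)
Segment 2: (3,7) -> (4,7)
Segment 3: (4,7) -> (4,1)
Segment 4: (4,1) -> (9,1)
Segment 5: (9,1) -> (9,2)

Answer: __________
___@@_____
__@@@_____
____@_____
____@_____
____@_____
____@____@
____@@@@@@
__________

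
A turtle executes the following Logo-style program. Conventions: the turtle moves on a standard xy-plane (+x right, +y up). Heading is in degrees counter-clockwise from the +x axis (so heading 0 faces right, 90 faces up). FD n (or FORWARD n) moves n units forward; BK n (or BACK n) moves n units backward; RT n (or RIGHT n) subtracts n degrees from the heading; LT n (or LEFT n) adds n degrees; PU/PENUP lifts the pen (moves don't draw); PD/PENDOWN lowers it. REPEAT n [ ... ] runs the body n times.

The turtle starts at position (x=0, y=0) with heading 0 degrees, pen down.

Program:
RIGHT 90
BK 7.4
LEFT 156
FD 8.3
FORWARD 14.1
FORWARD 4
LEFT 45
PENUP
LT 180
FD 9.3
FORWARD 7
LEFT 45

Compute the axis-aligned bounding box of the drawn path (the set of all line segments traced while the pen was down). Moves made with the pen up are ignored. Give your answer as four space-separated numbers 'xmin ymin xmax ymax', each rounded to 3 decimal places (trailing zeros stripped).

Executing turtle program step by step:
Start: pos=(0,0), heading=0, pen down
RT 90: heading 0 -> 270
BK 7.4: (0,0) -> (0,7.4) [heading=270, draw]
LT 156: heading 270 -> 66
FD 8.3: (0,7.4) -> (3.376,14.982) [heading=66, draw]
FD 14.1: (3.376,14.982) -> (9.111,27.863) [heading=66, draw]
FD 4: (9.111,27.863) -> (10.738,31.518) [heading=66, draw]
LT 45: heading 66 -> 111
PU: pen up
LT 180: heading 111 -> 291
FD 9.3: (10.738,31.518) -> (14.071,22.835) [heading=291, move]
FD 7: (14.071,22.835) -> (16.579,16.3) [heading=291, move]
LT 45: heading 291 -> 336
Final: pos=(16.579,16.3), heading=336, 4 segment(s) drawn

Segment endpoints: x in {0, 0, 3.376, 9.111, 10.738}, y in {0, 7.4, 14.982, 27.863, 31.518}
xmin=0, ymin=0, xmax=10.738, ymax=31.518

Answer: 0 0 10.738 31.518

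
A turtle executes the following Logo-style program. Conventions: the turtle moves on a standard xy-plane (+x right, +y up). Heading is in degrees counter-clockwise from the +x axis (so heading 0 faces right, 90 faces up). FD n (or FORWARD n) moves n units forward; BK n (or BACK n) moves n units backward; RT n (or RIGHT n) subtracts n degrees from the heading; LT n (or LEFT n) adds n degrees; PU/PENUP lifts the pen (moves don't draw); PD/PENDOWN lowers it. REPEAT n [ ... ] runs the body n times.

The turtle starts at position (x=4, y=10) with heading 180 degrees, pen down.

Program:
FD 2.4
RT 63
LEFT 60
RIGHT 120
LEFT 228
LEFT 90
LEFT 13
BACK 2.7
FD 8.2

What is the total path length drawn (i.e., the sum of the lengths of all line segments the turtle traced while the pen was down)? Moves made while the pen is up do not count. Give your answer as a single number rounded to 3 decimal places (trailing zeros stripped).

Answer: 13.3

Derivation:
Executing turtle program step by step:
Start: pos=(4,10), heading=180, pen down
FD 2.4: (4,10) -> (1.6,10) [heading=180, draw]
RT 63: heading 180 -> 117
LT 60: heading 117 -> 177
RT 120: heading 177 -> 57
LT 228: heading 57 -> 285
LT 90: heading 285 -> 15
LT 13: heading 15 -> 28
BK 2.7: (1.6,10) -> (-0.784,8.732) [heading=28, draw]
FD 8.2: (-0.784,8.732) -> (6.456,12.582) [heading=28, draw]
Final: pos=(6.456,12.582), heading=28, 3 segment(s) drawn

Segment lengths:
  seg 1: (4,10) -> (1.6,10), length = 2.4
  seg 2: (1.6,10) -> (-0.784,8.732), length = 2.7
  seg 3: (-0.784,8.732) -> (6.456,12.582), length = 8.2
Total = 13.3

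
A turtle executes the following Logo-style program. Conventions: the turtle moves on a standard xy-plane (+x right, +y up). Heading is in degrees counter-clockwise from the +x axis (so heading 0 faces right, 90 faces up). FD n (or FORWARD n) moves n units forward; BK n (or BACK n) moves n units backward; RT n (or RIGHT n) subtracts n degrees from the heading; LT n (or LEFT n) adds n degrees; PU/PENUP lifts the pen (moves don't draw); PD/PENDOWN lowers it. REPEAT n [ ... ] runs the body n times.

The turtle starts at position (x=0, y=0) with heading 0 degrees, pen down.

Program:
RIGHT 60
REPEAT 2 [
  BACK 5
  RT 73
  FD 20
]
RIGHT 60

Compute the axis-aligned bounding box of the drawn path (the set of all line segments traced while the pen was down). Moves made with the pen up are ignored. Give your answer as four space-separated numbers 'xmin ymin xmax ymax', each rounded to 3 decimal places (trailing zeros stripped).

Executing turtle program step by step:
Start: pos=(0,0), heading=0, pen down
RT 60: heading 0 -> 300
REPEAT 2 [
  -- iteration 1/2 --
  BK 5: (0,0) -> (-2.5,4.33) [heading=300, draw]
  RT 73: heading 300 -> 227
  FD 20: (-2.5,4.33) -> (-16.14,-10.297) [heading=227, draw]
  -- iteration 2/2 --
  BK 5: (-16.14,-10.297) -> (-12.73,-6.64) [heading=227, draw]
  RT 73: heading 227 -> 154
  FD 20: (-12.73,-6.64) -> (-30.706,2.127) [heading=154, draw]
]
RT 60: heading 154 -> 94
Final: pos=(-30.706,2.127), heading=94, 4 segment(s) drawn

Segment endpoints: x in {-30.706, -16.14, -12.73, -2.5, 0}, y in {-10.297, -6.64, 0, 2.127, 4.33}
xmin=-30.706, ymin=-10.297, xmax=0, ymax=4.33

Answer: -30.706 -10.297 0 4.33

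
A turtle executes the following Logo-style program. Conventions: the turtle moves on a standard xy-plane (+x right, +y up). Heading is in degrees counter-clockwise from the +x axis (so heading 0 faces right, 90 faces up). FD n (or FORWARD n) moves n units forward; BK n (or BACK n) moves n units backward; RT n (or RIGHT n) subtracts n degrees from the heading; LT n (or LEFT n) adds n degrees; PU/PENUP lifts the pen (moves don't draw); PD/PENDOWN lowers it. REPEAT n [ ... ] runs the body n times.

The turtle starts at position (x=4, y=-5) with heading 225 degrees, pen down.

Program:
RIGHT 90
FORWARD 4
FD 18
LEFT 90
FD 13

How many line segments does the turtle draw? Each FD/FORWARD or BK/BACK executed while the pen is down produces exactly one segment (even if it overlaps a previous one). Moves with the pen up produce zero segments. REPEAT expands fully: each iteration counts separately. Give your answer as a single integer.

Answer: 3

Derivation:
Executing turtle program step by step:
Start: pos=(4,-5), heading=225, pen down
RT 90: heading 225 -> 135
FD 4: (4,-5) -> (1.172,-2.172) [heading=135, draw]
FD 18: (1.172,-2.172) -> (-11.556,10.556) [heading=135, draw]
LT 90: heading 135 -> 225
FD 13: (-11.556,10.556) -> (-20.749,1.364) [heading=225, draw]
Final: pos=(-20.749,1.364), heading=225, 3 segment(s) drawn
Segments drawn: 3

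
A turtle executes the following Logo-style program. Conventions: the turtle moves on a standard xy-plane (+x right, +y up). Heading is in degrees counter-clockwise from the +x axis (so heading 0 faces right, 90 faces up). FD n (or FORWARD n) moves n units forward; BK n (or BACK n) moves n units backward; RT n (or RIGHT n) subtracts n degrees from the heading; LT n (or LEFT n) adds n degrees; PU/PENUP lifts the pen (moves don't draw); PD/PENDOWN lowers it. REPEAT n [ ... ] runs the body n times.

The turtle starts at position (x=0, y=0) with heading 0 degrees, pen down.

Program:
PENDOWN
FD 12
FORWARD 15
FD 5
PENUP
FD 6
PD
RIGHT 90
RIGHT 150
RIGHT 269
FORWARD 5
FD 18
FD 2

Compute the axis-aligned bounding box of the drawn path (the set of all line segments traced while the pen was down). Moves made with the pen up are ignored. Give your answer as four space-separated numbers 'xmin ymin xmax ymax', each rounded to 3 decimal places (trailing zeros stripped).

Executing turtle program step by step:
Start: pos=(0,0), heading=0, pen down
PD: pen down
FD 12: (0,0) -> (12,0) [heading=0, draw]
FD 15: (12,0) -> (27,0) [heading=0, draw]
FD 5: (27,0) -> (32,0) [heading=0, draw]
PU: pen up
FD 6: (32,0) -> (38,0) [heading=0, move]
PD: pen down
RT 90: heading 0 -> 270
RT 150: heading 270 -> 120
RT 269: heading 120 -> 211
FD 5: (38,0) -> (33.714,-2.575) [heading=211, draw]
FD 18: (33.714,-2.575) -> (18.285,-11.846) [heading=211, draw]
FD 2: (18.285,-11.846) -> (16.571,-12.876) [heading=211, draw]
Final: pos=(16.571,-12.876), heading=211, 6 segment(s) drawn

Segment endpoints: x in {0, 12, 16.571, 18.285, 27, 32, 33.714, 38}, y in {-12.876, -11.846, -2.575, 0}
xmin=0, ymin=-12.876, xmax=38, ymax=0

Answer: 0 -12.876 38 0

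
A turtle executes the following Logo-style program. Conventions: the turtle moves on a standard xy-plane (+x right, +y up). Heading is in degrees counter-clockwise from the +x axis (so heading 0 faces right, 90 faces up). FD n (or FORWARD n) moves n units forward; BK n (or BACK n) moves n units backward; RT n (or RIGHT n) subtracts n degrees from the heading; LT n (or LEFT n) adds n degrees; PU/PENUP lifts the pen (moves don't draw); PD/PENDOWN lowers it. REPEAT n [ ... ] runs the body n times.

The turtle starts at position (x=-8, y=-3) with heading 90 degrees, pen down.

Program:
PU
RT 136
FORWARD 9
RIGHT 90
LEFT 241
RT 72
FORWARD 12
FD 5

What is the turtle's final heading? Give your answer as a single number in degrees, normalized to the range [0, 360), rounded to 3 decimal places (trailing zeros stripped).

Answer: 33

Derivation:
Executing turtle program step by step:
Start: pos=(-8,-3), heading=90, pen down
PU: pen up
RT 136: heading 90 -> 314
FD 9: (-8,-3) -> (-1.748,-9.474) [heading=314, move]
RT 90: heading 314 -> 224
LT 241: heading 224 -> 105
RT 72: heading 105 -> 33
FD 12: (-1.748,-9.474) -> (8.316,-2.938) [heading=33, move]
FD 5: (8.316,-2.938) -> (12.509,-0.215) [heading=33, move]
Final: pos=(12.509,-0.215), heading=33, 0 segment(s) drawn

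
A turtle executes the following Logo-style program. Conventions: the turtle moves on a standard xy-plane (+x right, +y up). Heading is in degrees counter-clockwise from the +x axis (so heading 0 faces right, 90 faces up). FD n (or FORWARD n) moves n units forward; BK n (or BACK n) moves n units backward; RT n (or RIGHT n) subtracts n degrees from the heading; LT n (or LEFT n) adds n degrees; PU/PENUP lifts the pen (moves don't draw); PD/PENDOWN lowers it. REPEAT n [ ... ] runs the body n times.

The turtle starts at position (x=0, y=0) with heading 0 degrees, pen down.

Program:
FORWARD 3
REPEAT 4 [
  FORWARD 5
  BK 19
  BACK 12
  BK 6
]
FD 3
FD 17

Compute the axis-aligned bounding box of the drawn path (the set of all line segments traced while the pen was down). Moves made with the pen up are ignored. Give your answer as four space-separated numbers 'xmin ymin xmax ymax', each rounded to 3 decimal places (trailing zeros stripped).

Executing turtle program step by step:
Start: pos=(0,0), heading=0, pen down
FD 3: (0,0) -> (3,0) [heading=0, draw]
REPEAT 4 [
  -- iteration 1/4 --
  FD 5: (3,0) -> (8,0) [heading=0, draw]
  BK 19: (8,0) -> (-11,0) [heading=0, draw]
  BK 12: (-11,0) -> (-23,0) [heading=0, draw]
  BK 6: (-23,0) -> (-29,0) [heading=0, draw]
  -- iteration 2/4 --
  FD 5: (-29,0) -> (-24,0) [heading=0, draw]
  BK 19: (-24,0) -> (-43,0) [heading=0, draw]
  BK 12: (-43,0) -> (-55,0) [heading=0, draw]
  BK 6: (-55,0) -> (-61,0) [heading=0, draw]
  -- iteration 3/4 --
  FD 5: (-61,0) -> (-56,0) [heading=0, draw]
  BK 19: (-56,0) -> (-75,0) [heading=0, draw]
  BK 12: (-75,0) -> (-87,0) [heading=0, draw]
  BK 6: (-87,0) -> (-93,0) [heading=0, draw]
  -- iteration 4/4 --
  FD 5: (-93,0) -> (-88,0) [heading=0, draw]
  BK 19: (-88,0) -> (-107,0) [heading=0, draw]
  BK 12: (-107,0) -> (-119,0) [heading=0, draw]
  BK 6: (-119,0) -> (-125,0) [heading=0, draw]
]
FD 3: (-125,0) -> (-122,0) [heading=0, draw]
FD 17: (-122,0) -> (-105,0) [heading=0, draw]
Final: pos=(-105,0), heading=0, 19 segment(s) drawn

Segment endpoints: x in {-125, -122, -119, -107, -105, -93, -88, -87, -75, -61, -56, -55, -43, -29, -24, -23, -11, 0, 3, 8}, y in {0}
xmin=-125, ymin=0, xmax=8, ymax=0

Answer: -125 0 8 0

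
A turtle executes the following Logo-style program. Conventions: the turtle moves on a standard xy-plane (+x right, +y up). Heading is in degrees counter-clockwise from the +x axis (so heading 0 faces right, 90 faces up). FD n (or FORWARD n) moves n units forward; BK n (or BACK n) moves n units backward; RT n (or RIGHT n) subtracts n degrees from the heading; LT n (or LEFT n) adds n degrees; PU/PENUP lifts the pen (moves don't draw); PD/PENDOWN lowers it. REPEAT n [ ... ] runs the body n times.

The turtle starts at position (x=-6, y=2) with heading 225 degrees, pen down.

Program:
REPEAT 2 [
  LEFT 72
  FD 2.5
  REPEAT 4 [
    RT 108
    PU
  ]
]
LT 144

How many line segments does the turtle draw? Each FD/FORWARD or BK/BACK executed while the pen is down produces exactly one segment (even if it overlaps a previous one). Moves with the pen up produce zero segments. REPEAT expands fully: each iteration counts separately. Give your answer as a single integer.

Executing turtle program step by step:
Start: pos=(-6,2), heading=225, pen down
REPEAT 2 [
  -- iteration 1/2 --
  LT 72: heading 225 -> 297
  FD 2.5: (-6,2) -> (-4.865,-0.228) [heading=297, draw]
  REPEAT 4 [
    -- iteration 1/4 --
    RT 108: heading 297 -> 189
    PU: pen up
    -- iteration 2/4 --
    RT 108: heading 189 -> 81
    PU: pen up
    -- iteration 3/4 --
    RT 108: heading 81 -> 333
    PU: pen up
    -- iteration 4/4 --
    RT 108: heading 333 -> 225
    PU: pen up
  ]
  -- iteration 2/2 --
  LT 72: heading 225 -> 297
  FD 2.5: (-4.865,-0.228) -> (-3.73,-2.455) [heading=297, move]
  REPEAT 4 [
    -- iteration 1/4 --
    RT 108: heading 297 -> 189
    PU: pen up
    -- iteration 2/4 --
    RT 108: heading 189 -> 81
    PU: pen up
    -- iteration 3/4 --
    RT 108: heading 81 -> 333
    PU: pen up
    -- iteration 4/4 --
    RT 108: heading 333 -> 225
    PU: pen up
  ]
]
LT 144: heading 225 -> 9
Final: pos=(-3.73,-2.455), heading=9, 1 segment(s) drawn
Segments drawn: 1

Answer: 1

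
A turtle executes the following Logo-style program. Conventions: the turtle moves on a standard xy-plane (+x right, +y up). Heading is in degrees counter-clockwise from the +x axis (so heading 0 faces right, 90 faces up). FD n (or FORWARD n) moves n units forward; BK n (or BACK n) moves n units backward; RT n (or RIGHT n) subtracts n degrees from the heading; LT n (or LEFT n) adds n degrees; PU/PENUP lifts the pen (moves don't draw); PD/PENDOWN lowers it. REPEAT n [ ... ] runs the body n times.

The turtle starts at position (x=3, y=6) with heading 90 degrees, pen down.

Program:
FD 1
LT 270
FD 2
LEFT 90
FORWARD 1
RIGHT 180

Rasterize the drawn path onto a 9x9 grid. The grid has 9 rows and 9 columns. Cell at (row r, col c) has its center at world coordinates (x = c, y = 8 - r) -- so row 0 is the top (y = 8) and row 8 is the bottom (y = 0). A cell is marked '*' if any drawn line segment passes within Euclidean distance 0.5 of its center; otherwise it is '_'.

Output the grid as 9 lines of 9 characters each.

Answer: _____*___
___***___
___*_____
_________
_________
_________
_________
_________
_________

Derivation:
Segment 0: (3,6) -> (3,7)
Segment 1: (3,7) -> (5,7)
Segment 2: (5,7) -> (5,8)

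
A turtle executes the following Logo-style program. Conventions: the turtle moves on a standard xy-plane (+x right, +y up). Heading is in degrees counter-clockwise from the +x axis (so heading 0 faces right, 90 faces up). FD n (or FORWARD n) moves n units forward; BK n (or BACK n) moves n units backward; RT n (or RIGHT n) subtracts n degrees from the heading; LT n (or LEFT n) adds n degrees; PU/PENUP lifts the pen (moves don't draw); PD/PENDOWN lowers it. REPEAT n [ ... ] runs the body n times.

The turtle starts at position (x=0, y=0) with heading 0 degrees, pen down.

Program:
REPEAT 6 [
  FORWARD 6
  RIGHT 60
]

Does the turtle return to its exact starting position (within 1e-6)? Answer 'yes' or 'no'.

Executing turtle program step by step:
Start: pos=(0,0), heading=0, pen down
REPEAT 6 [
  -- iteration 1/6 --
  FD 6: (0,0) -> (6,0) [heading=0, draw]
  RT 60: heading 0 -> 300
  -- iteration 2/6 --
  FD 6: (6,0) -> (9,-5.196) [heading=300, draw]
  RT 60: heading 300 -> 240
  -- iteration 3/6 --
  FD 6: (9,-5.196) -> (6,-10.392) [heading=240, draw]
  RT 60: heading 240 -> 180
  -- iteration 4/6 --
  FD 6: (6,-10.392) -> (0,-10.392) [heading=180, draw]
  RT 60: heading 180 -> 120
  -- iteration 5/6 --
  FD 6: (0,-10.392) -> (-3,-5.196) [heading=120, draw]
  RT 60: heading 120 -> 60
  -- iteration 6/6 --
  FD 6: (-3,-5.196) -> (0,0) [heading=60, draw]
  RT 60: heading 60 -> 0
]
Final: pos=(0,0), heading=0, 6 segment(s) drawn

Start position: (0, 0)
Final position: (0, 0)
Distance = 0; < 1e-6 -> CLOSED

Answer: yes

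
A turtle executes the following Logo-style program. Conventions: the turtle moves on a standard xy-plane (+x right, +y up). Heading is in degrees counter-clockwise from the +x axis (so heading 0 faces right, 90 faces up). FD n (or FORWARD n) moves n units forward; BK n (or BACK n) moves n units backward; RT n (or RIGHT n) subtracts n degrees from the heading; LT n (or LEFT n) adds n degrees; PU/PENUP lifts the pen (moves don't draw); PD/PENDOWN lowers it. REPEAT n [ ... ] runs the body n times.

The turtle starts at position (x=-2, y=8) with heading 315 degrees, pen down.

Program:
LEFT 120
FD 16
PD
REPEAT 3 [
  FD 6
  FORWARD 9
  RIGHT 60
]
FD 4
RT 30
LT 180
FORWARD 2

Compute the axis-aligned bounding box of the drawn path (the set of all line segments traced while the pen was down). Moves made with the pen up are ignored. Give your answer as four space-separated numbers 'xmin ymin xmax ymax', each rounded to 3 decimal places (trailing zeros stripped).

Executing turtle program step by step:
Start: pos=(-2,8), heading=315, pen down
LT 120: heading 315 -> 75
FD 16: (-2,8) -> (2.141,23.455) [heading=75, draw]
PD: pen down
REPEAT 3 [
  -- iteration 1/3 --
  FD 6: (2.141,23.455) -> (3.694,29.25) [heading=75, draw]
  FD 9: (3.694,29.25) -> (6.023,37.944) [heading=75, draw]
  RT 60: heading 75 -> 15
  -- iteration 2/3 --
  FD 6: (6.023,37.944) -> (11.819,39.497) [heading=15, draw]
  FD 9: (11.819,39.497) -> (20.512,41.826) [heading=15, draw]
  RT 60: heading 15 -> 315
  -- iteration 3/3 --
  FD 6: (20.512,41.826) -> (24.755,37.583) [heading=315, draw]
  FD 9: (24.755,37.583) -> (31.119,31.219) [heading=315, draw]
  RT 60: heading 315 -> 255
]
FD 4: (31.119,31.219) -> (30.084,27.356) [heading=255, draw]
RT 30: heading 255 -> 225
LT 180: heading 225 -> 45
FD 2: (30.084,27.356) -> (31.498,28.77) [heading=45, draw]
Final: pos=(31.498,28.77), heading=45, 9 segment(s) drawn

Segment endpoints: x in {-2, 2.141, 3.694, 6.023, 11.819, 20.512, 24.755, 30.084, 31.119, 31.498}, y in {8, 23.455, 27.356, 28.77, 29.25, 31.219, 37.583, 37.944, 39.497, 41.826}
xmin=-2, ymin=8, xmax=31.498, ymax=41.826

Answer: -2 8 31.498 41.826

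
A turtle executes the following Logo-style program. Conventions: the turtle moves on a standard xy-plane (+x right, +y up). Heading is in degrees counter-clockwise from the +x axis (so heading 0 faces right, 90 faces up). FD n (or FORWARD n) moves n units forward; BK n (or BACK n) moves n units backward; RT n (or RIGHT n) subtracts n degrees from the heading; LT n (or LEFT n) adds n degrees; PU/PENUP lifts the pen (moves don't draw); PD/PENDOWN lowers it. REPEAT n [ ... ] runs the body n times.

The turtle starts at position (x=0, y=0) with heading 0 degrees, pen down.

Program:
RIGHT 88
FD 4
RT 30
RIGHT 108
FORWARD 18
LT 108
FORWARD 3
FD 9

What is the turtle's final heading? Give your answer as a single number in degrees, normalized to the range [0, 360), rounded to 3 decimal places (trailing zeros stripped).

Answer: 242

Derivation:
Executing turtle program step by step:
Start: pos=(0,0), heading=0, pen down
RT 88: heading 0 -> 272
FD 4: (0,0) -> (0.14,-3.998) [heading=272, draw]
RT 30: heading 272 -> 242
RT 108: heading 242 -> 134
FD 18: (0.14,-3.998) -> (-12.364,8.951) [heading=134, draw]
LT 108: heading 134 -> 242
FD 3: (-12.364,8.951) -> (-13.773,6.302) [heading=242, draw]
FD 9: (-13.773,6.302) -> (-17.998,-1.645) [heading=242, draw]
Final: pos=(-17.998,-1.645), heading=242, 4 segment(s) drawn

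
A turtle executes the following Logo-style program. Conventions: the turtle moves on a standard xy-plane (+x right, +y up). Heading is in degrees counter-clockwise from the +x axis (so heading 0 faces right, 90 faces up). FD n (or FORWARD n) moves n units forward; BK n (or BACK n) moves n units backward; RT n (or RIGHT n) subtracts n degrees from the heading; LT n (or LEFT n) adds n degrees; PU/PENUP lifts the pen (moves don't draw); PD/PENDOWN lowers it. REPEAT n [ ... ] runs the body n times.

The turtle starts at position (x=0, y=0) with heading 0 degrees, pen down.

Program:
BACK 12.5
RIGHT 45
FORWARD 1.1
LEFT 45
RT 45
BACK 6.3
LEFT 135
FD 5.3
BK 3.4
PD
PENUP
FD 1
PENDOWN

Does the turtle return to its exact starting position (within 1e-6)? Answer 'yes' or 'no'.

Executing turtle program step by step:
Start: pos=(0,0), heading=0, pen down
BK 12.5: (0,0) -> (-12.5,0) [heading=0, draw]
RT 45: heading 0 -> 315
FD 1.1: (-12.5,0) -> (-11.722,-0.778) [heading=315, draw]
LT 45: heading 315 -> 0
RT 45: heading 0 -> 315
BK 6.3: (-11.722,-0.778) -> (-16.177,3.677) [heading=315, draw]
LT 135: heading 315 -> 90
FD 5.3: (-16.177,3.677) -> (-16.177,8.977) [heading=90, draw]
BK 3.4: (-16.177,8.977) -> (-16.177,5.577) [heading=90, draw]
PD: pen down
PU: pen up
FD 1: (-16.177,5.577) -> (-16.177,6.577) [heading=90, move]
PD: pen down
Final: pos=(-16.177,6.577), heading=90, 5 segment(s) drawn

Start position: (0, 0)
Final position: (-16.177, 6.577)
Distance = 17.463; >= 1e-6 -> NOT closed

Answer: no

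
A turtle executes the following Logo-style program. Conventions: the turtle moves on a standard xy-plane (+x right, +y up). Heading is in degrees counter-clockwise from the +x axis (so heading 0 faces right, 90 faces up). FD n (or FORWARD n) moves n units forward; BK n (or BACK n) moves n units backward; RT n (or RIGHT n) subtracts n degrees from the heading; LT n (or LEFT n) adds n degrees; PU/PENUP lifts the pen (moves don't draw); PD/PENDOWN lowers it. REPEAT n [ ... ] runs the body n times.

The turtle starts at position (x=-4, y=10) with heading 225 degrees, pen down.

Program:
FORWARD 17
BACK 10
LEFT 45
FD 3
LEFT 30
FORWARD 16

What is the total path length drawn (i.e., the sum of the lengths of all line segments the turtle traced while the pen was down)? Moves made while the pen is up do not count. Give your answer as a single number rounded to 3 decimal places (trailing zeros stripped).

Executing turtle program step by step:
Start: pos=(-4,10), heading=225, pen down
FD 17: (-4,10) -> (-16.021,-2.021) [heading=225, draw]
BK 10: (-16.021,-2.021) -> (-8.95,5.05) [heading=225, draw]
LT 45: heading 225 -> 270
FD 3: (-8.95,5.05) -> (-8.95,2.05) [heading=270, draw]
LT 30: heading 270 -> 300
FD 16: (-8.95,2.05) -> (-0.95,-11.806) [heading=300, draw]
Final: pos=(-0.95,-11.806), heading=300, 4 segment(s) drawn

Segment lengths:
  seg 1: (-4,10) -> (-16.021,-2.021), length = 17
  seg 2: (-16.021,-2.021) -> (-8.95,5.05), length = 10
  seg 3: (-8.95,5.05) -> (-8.95,2.05), length = 3
  seg 4: (-8.95,2.05) -> (-0.95,-11.806), length = 16
Total = 46

Answer: 46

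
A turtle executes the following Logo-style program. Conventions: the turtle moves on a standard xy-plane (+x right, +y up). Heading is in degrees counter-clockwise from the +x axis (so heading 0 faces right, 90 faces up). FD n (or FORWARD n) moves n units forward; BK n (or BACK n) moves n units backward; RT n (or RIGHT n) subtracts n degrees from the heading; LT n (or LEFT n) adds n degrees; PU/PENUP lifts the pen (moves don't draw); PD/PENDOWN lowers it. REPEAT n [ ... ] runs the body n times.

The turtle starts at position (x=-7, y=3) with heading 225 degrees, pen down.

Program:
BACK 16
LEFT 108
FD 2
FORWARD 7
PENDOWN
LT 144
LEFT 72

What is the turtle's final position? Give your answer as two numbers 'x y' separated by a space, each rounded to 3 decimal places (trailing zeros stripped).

Executing turtle program step by step:
Start: pos=(-7,3), heading=225, pen down
BK 16: (-7,3) -> (4.314,14.314) [heading=225, draw]
LT 108: heading 225 -> 333
FD 2: (4.314,14.314) -> (6.096,13.406) [heading=333, draw]
FD 7: (6.096,13.406) -> (12.333,10.228) [heading=333, draw]
PD: pen down
LT 144: heading 333 -> 117
LT 72: heading 117 -> 189
Final: pos=(12.333,10.228), heading=189, 3 segment(s) drawn

Answer: 12.333 10.228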